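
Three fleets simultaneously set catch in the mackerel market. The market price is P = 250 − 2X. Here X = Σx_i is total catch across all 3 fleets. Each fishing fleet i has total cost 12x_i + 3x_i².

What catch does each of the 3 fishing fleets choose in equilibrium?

17

A representative fishing fleet's profit is π_i = x_i(250 − 2X) − 12x_i − 3x_i², with X = x_i + Σ_{j≠i} x_j.
First-order condition: 238 − 10x_i − 2Σ_{j≠i} x_j = 0.
With identical fishing fleets, set every x_j = x: then 238 − 10x − 4x = 0, i.e. x = 238/14 = 17.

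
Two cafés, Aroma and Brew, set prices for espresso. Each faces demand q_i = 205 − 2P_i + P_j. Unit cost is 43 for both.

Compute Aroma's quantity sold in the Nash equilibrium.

Aroma's profit: π = (P_{Aroma} − 43)(205 − 2P_{Aroma} + P_{Brew}).
∂π/∂P_{Aroma} = 291 − 4P_{Aroma} + P_{Brew} = 0 ⇒ P_{Aroma} = 72.75 + 0.25P_{Brew}.
Setting P_{Aroma} = P_{Brew} in the reaction function: P_{Aroma} = 72.75 + 0.25P_{Aroma}, so P_{Aroma} = 72.75 / 0.75 = 97.
q_{Aroma} = 205 − 2·97 + 97 = 108.

108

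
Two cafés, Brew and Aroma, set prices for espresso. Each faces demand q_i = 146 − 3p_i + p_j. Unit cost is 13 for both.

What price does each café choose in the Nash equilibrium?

37

Brew's profit: π = (p_{Brew} − 13)(146 − 3p_{Brew} + p_{Aroma}).
∂π/∂p_{Brew} = 185 − 6p_{Brew} + p_{Aroma} = 0 ⇒ p_{Brew} = 185/6 + (1/6)p_{Aroma}.
By symmetry p_{Aroma} = p_{Brew}; substituting into the reaction function, (5/6)p_{Brew} = 185/6 and p_{Brew} = 37.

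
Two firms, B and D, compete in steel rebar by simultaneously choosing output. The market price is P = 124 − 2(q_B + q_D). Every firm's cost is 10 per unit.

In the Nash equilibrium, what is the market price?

48

Firm B's profit: π = q_B(124 − 2(q_B + q_D)) − 10q_B.
∂π/∂q_B = 114 − 4q_B − 2q_D = 0, so q_B = 28.5 − 0.5q_D.
Setting q_B = q_D in the reaction function: q_B = 28.5 − 0.5q_B, so q_B = 28.5 / 1.5 = 19.
Equilibrium price: P = 124 − 2·38 = 48.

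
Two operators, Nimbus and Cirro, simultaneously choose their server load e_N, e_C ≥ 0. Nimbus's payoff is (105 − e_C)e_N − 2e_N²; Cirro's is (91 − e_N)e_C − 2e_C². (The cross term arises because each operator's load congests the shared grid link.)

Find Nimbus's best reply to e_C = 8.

24.25

Expanding Nimbus's payoff: 105e_N − e_Ce_N − 2e_N².
∂π/∂e_N = 105 − e_C − 4e_N = 0, so e_N = 26.25 − 0.25e_C.
At e_C = 8: e_N = 26.25 − 0.25·8 = 24.25.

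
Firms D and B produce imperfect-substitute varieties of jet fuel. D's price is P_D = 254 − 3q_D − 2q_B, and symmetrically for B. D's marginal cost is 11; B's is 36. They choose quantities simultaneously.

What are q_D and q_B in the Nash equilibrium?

31.9375, 25.6875

Firm D's profit: π = q_D(254 − 3q_D − 2q_B) − 11q_D.
∂π/∂q_D = 243 − 6q_D − 2q_B = 0 ⇒ q_D = 40.5 − (1/3)q_B.
Similarly q_B = 109/3 − (1/3)q_D.
Substituting the second reaction function into the first: q_D = 40.5 − (1/3)(109/3 − (1/3)q_D), which gives (8/9)q_D = 511/18 ⇒ q_D = 31.9375.
Then q_B = 109/3 − (1/3)·31.9375 = 25.6875.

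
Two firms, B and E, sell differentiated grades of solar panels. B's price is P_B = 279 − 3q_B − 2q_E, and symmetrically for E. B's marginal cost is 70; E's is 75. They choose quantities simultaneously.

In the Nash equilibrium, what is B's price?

Firm B's profit: π = q_B(279 − 3q_B − 2q_E) − 70q_B.
∂π/∂q_B = 209 − 6q_B − 2q_E = 0 ⇒ q_B = 209/6 − (1/3)q_E.
Similarly q_E = 34 − (1/3)q_B.
Substituting the second reaction function into the first: q_B = 209/6 − (1/3)(34 − (1/3)q_B), which gives (8/9)q_B = 23.5 ⇒ q_B = 26.4375.
Then q_E = 34 − (1/3)·26.4375 = 25.1875.
P_B = 279 − 3·26.4375 − 2·25.1875 = 149.3125.

149.3125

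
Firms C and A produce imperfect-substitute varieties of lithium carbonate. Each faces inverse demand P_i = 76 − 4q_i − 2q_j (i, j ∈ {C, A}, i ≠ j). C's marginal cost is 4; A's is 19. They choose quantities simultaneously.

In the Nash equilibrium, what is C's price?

34.8

Firm C's profit: π = q_C(76 − 4q_C − 2q_A) − 4q_C.
∂π/∂q_C = 72 − 8q_C − 2q_A = 0 ⇒ q_C = 9 − 0.25q_A.
Similarly q_A = 7.125 − 0.25q_C.
Substituting the second reaction function into the first: q_C = 9 − 0.25(7.125 − 0.25q_C), which gives 0.9375q_C = 231/32 ⇒ q_C = 7.7.
Then q_A = 7.125 − 0.25·7.7 = 5.2.
P_C = 76 − 4·7.7 − 2·5.2 = 34.8.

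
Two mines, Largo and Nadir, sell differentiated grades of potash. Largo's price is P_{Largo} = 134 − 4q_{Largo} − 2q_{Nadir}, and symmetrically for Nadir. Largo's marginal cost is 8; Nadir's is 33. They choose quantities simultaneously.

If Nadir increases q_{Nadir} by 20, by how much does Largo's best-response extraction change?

Mine Largo's profit: π = q_{Largo}(134 − 4q_{Largo} − 2q_{Nadir}) − 8q_{Largo}.
∂π/∂q_{Largo} = 126 − 8q_{Largo} − 2q_{Nadir} = 0 ⇒ q_{Largo} = 15.75 − 0.25q_{Nadir}.
The reaction-function slope is −0.25, so a 20-unit rise in q_{Nadir} moves q_{Largo} by −0.25 × 20 = −5. Largo's best response falls — the actions are strategic substitutes.

-5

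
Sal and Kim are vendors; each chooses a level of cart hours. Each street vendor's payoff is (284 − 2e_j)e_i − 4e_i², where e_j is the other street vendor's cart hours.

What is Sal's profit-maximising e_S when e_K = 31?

27.75

Sal's payoff is (284 − 2e_K)e_S − 4e_S².
∂π/∂e_S = 284 − 2e_K − 8e_S = 0, so e_S = 35.5 − 0.25e_K.
At e_K = 31: e_S = 35.5 − 0.25·31 = 27.75.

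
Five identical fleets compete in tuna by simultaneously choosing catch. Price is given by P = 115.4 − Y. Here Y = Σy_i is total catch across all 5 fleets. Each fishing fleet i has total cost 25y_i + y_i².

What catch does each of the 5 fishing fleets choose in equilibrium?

11.3

A representative fishing fleet's profit is π_i = y_i(115.4 − Y) − 25y_i − y_i², with Y = y_i + Σ_{j≠i} y_j.
First-order condition: 90.4 − 4y_i − Σ_{j≠i} y_j = 0.
With identical fishing fleets, set every y_j = y: then 90.4 − 4y − 4y = 0, i.e. y = 90.4/8 = 11.3.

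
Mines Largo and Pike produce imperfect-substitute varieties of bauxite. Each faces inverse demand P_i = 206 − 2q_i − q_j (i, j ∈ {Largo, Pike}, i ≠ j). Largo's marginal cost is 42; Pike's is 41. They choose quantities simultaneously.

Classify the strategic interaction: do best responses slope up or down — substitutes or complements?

strategic substitutes

Mine Largo's profit: π = q_{Largo}(206 − 2q_{Largo} − q_{Pike}) − 42q_{Largo}.
∂π/∂q_{Largo} = 164 − 4q_{Largo} − q_{Pike} = 0 ⇒ q_{Largo} = 41 − 0.25q_{Pike}.
The best-response slope dq_{Largo}/dq_{Pike} = −0.25 < 0: the reaction function is downward-sloping, so the choices are strategic substitutes.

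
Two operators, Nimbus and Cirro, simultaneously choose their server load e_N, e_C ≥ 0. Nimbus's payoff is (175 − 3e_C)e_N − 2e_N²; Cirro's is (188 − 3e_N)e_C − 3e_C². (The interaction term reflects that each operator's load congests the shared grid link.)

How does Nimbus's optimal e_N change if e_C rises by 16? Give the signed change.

-12

Expanding Nimbus's payoff: 175e_N − 3e_Ce_N − 2e_N².
∂π/∂e_N = 175 − 3e_C − 4e_N = 0, so e_N = 43.75 − 0.75e_C.
The reaction-function slope is −0.75, so a 16-unit rise in e_C moves e_N by −0.75 × 16 = −12. Nimbus's best response falls — the actions are strategic substitutes.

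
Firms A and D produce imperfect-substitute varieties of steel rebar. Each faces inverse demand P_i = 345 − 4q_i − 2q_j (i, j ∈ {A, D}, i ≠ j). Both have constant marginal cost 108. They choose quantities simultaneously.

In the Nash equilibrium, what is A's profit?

2246.76

Firm A's profit: π = q_A(345 − 4q_A − 2q_D) − 108q_A.
∂π/∂q_A = 237 − 8q_A − 2q_D = 0 ⇒ q_A = 29.625 − 0.25q_D.
By symmetry q_D = q_A; substituting into the reaction function, 1.25q_A = 29.625 and q_A = 23.7.
P_A = 345 − 4·23.7 − 2·23.7 = 202.8.
Profit = (202.8 − 108)·23.7 = 2246.76.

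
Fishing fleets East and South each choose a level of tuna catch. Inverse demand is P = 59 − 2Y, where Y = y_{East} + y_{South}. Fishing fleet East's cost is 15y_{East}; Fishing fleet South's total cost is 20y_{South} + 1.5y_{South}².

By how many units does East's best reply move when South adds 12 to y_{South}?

Fishing fleet East's profit: π = y_{East}(59 − 2(y_{East} + y_{South})) − 15y_{East}.
∂π/∂y_{East} = 44 − 4y_{East} − 2y_{South} = 0, so y_{East} = 11 − 0.5y_{South}.
The reaction-function slope is −0.5, so a 12-unit rise in y_{South} moves y_{East} by −0.5 × 12 = −6. East's best response falls — the actions are strategic substitutes.

-6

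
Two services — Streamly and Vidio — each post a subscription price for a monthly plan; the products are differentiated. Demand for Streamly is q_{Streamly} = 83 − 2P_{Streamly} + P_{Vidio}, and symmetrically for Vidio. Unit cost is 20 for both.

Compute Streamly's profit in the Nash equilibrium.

882

Streamly's profit: π = (P_{Streamly} − 20)(83 − 2P_{Streamly} + P_{Vidio}).
∂π/∂P_{Streamly} = 123 − 4P_{Streamly} + P_{Vidio} = 0 ⇒ P_{Streamly} = 30.75 + 0.25P_{Vidio}.
By symmetry P_{Vidio} = P_{Streamly}; substituting into the reaction function, 0.75P_{Streamly} = 30.75 and P_{Streamly} = 41.
q_{Streamly} = 83 − 2·41 + 41 = 42.
Profit = (41 − 20)·42 = 882.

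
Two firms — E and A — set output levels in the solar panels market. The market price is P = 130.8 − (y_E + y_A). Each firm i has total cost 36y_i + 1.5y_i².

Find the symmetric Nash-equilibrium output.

Firm E's profit: π = y_E(130.8 − (y_E + y_A)) − 36y_E − 1.5y_E².
∂π/∂y_E = 94.8 − 5y_E − y_A = 0, so y_E = 18.96 − 0.2y_A.
Setting y_E = y_A in the reaction function: y_E = 18.96 − 0.2y_E, so y_E = 18.96 / 1.2 = 15.8.

15.8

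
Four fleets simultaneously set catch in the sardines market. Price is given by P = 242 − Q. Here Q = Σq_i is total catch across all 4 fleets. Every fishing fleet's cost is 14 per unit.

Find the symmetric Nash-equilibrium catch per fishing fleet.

45.6

A representative fishing fleet's profit is π_i = q_i(242 − Q) − 14q_i, with Q = q_i + Σ_{j≠i} q_j.
First-order condition: 228 − 2q_i − Σ_{j≠i} q_j = 0.
In a symmetric equilibrium every fishing fleet chooses the same q, so Σ_{j≠i} q_j = 3q. The condition becomes 228 − 5q = 0, giving q = 228/5 = 45.6.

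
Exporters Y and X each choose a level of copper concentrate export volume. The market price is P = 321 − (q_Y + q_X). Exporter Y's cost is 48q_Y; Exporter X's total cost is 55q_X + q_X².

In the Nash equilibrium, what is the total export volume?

155

Exporter Y's profit: π = q_Y(321 − (q_Y + q_X)) − 48q_Y.
∂π/∂q_Y = 273 − 2q_Y − q_X = 0, so q_Y = 136.5 − 0.5q_X.
For X: ∂π/∂q_X = 266 − 4q_X − q_Y = 0 ⇒ q_X = 66.5 − 0.25q_Y.
Solving the two reaction functions simultaneously: (1 − (−0.5)(−0.25))q_Y = 136.5 − 0.5·66.5, so 0.875q_Y = 103.25 and q_Y = 118.
Then q_X = 66.5 − 0.25·118 = 37.
Total export volume: 118 + 37 = 155.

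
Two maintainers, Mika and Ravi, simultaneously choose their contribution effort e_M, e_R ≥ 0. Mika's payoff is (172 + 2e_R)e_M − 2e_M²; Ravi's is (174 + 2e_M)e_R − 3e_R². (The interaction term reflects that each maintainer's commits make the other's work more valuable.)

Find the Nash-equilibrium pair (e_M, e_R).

Expanding Mika's payoff: 172e_M + 2e_Re_M − 2e_M².
∂π/∂e_M = 172 + 2e_R − 4e_M = 0, so e_M = 43 + 0.5e_R.
Likewise for Ravi: e_R = 29 + (1/3)e_M.
Plugging e_R into Mika's best response: e_M = 43 + 0.5(29 + (1/3)e_M) ⇒ (5/6)e_M = 57.5, so e_M = 69.
Then e_R = 29 + (1/3)·69 = 52.

69, 52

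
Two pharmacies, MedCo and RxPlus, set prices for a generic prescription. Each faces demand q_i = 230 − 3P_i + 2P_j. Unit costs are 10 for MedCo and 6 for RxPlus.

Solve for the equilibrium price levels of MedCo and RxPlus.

MedCo's profit: π = (P_{MedCo} − 10)(230 − 3P_{MedCo} + 2P_{RxPlus}).
∂π/∂P_{MedCo} = 260 − 6P_{MedCo} + 2P_{RxPlus} = 0 ⇒ P_{MedCo} = 130/3 + (1/3)P_{RxPlus}.
Similarly P_{RxPlus} = 124/3 + (1/3)P_{MedCo}.
Substituting the second reaction function into the first: P_{MedCo} = 130/3 + (1/3)(124/3 + (1/3)P_{MedCo}), which gives (8/9)P_{MedCo} = 514/9 ⇒ P_{MedCo} = 64.25.
Then P_{RxPlus} = 124/3 + (1/3)·64.25 = 62.75.

64.25, 62.75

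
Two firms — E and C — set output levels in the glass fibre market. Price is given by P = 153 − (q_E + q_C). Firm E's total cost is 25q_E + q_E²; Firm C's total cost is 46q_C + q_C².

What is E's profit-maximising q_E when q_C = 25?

25.75

Firm E's profit: π = q_E(153 − (q_E + q_C)) − 25q_E − q_E².
∂π/∂q_E = 128 − 4q_E − q_C = 0, so q_E = 32 − 0.25q_C.
At q_C = 25: q_E = 32 − 0.25·25 = 25.75.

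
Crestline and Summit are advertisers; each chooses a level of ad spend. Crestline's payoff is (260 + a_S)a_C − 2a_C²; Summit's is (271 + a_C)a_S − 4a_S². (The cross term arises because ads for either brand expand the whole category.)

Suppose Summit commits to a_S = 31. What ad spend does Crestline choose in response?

72.75

Expanding Crestline's payoff: 260a_C + a_Sa_C − 2a_C².
∂π/∂a_C = 260 + a_S − 4a_C = 0, so a_C = 65 + 0.25a_S.
At a_S = 31: a_C = 65 + 0.25·31 = 72.75.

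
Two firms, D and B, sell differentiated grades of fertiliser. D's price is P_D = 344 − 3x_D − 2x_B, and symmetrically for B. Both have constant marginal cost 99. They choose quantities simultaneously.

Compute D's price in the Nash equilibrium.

190.875

Firm D's profit: π = x_D(344 − 3x_D − 2x_B) − 99x_D.
∂π/∂x_D = 245 − 6x_D − 2x_B = 0 ⇒ x_D = 245/6 − (1/3)x_B.
Setting x_D = x_B in the reaction function: x_D = 245/6 − (1/3)x_D, so x_D = (245/6) / (4/3) = 30.625.
P_D = 344 − 3·30.625 − 2·30.625 = 190.875.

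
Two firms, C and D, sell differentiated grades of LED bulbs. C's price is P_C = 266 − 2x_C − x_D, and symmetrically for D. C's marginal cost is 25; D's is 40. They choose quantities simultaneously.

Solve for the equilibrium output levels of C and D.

49.2, 44.2

Firm C's profit: π = x_C(266 − 2x_C − x_D) − 25x_C.
∂π/∂x_C = 241 − 4x_C − x_D = 0 ⇒ x_C = 60.25 − 0.25x_D.
Similarly x_D = 56.5 − 0.25x_C.
Substituting the second reaction function into the first: x_C = 60.25 − 0.25(56.5 − 0.25x_C), which gives 0.9375x_C = 46.125 ⇒ x_C = 49.2.
Then x_D = 56.5 − 0.25·49.2 = 44.2.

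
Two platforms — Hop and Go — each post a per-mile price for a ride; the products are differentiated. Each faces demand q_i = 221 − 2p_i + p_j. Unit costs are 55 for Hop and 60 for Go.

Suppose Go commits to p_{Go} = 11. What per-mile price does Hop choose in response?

Hop's profit: π = (p_{Hop} − 55)(221 − 2p_{Hop} + p_{Go}).
∂π/∂p_{Hop} = 331 − 4p_{Hop} + p_{Go} = 0 ⇒ p_{Hop} = 82.75 + 0.25p_{Go}.
At p_{Go} = 11: p_{Hop} = 82.75 + 0.25·11 = 85.5.

85.5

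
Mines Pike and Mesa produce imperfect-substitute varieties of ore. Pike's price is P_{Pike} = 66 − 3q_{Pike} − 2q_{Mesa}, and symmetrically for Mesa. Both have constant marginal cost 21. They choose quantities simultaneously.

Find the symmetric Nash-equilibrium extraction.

Mine Pike's profit: π = q_{Pike}(66 − 3q_{Pike} − 2q_{Mesa}) − 21q_{Pike}.
∂π/∂q_{Pike} = 45 − 6q_{Pike} − 2q_{Mesa} = 0 ⇒ q_{Pike} = 7.5 − (1/3)q_{Mesa}.
Setting q_{Pike} = q_{Mesa} in the reaction function: q_{Pike} = 7.5 − (1/3)q_{Pike}, so q_{Pike} = 7.5 / (4/3) = 5.625.

5.625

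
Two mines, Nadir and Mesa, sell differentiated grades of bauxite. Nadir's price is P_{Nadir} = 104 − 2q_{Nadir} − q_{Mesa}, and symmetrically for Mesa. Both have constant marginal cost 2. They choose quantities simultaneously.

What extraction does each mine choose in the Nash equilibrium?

Mine Nadir's profit: π = q_{Nadir}(104 − 2q_{Nadir} − q_{Mesa}) − 2q_{Nadir}.
∂π/∂q_{Nadir} = 102 − 4q_{Nadir} − q_{Mesa} = 0 ⇒ q_{Nadir} = 25.5 − 0.25q_{Mesa}.
The game is symmetric, so in equilibrium q_{Mesa} = q_{Nadir}: the reaction function gives 1.25q_{Nadir} = 25.5, hence q_{Nadir} = 20.4.

20.4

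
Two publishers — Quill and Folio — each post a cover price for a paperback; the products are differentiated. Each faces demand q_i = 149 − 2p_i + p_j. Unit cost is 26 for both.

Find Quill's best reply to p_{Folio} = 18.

54.75

Quill's profit: π = (p_{Quill} − 26)(149 − 2p_{Quill} + p_{Folio}).
∂π/∂p_{Quill} = 201 − 4p_{Quill} + p_{Folio} = 0 ⇒ p_{Quill} = 50.25 + 0.25p_{Folio}.
At p_{Folio} = 18: p_{Quill} = 50.25 + 0.25·18 = 54.75.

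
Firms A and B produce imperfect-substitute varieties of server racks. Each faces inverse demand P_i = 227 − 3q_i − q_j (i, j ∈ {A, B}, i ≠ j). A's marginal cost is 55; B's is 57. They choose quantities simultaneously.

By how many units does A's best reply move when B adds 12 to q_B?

Firm A's profit: π = q_A(227 − 3q_A − q_B) − 55q_A.
∂π/∂q_A = 172 − 6q_A − q_B = 0 ⇒ q_A = 86/3 − (1/6)q_B.
The reaction-function slope is −1/6, so a 12-unit rise in q_B moves q_A by −1/6 × 12 = −2. A's best response falls — the actions are strategic substitutes.

-2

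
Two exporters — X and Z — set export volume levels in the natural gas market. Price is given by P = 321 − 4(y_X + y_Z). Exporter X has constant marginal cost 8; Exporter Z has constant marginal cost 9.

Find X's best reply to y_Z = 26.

26.125

Exporter X's profit: π = y_X(321 − 4(y_X + y_Z)) − 8y_X.
∂π/∂y_X = 313 − 8y_X − 4y_Z = 0, so y_X = 39.125 − 0.5y_Z.
At y_Z = 26: y_X = 39.125 − 0.5·26 = 26.125.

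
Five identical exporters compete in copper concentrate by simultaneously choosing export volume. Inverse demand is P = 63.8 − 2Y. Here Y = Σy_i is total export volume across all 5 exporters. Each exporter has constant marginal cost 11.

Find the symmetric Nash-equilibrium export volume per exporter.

4.4

A representative exporter's profit is π_i = y_i(63.8 − 2Y) − 11y_i, with Y = y_i + Σ_{j≠i} y_j.
First-order condition: 52.8 − 4y_i − 2Σ_{j≠i} y_j = 0.
Imposing symmetry (y_j = y for all j) turns Σ_{j≠i} y_j into 4y, so 52.8 = 12y and y = 4.4.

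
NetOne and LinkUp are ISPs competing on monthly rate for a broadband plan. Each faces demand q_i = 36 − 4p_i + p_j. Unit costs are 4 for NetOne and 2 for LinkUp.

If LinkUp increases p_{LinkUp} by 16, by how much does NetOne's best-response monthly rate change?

NetOne's profit: π = (p_{NetOne} − 4)(36 − 4p_{NetOne} + p_{LinkUp}).
∂π/∂p_{NetOne} = 52 − 8p_{NetOne} + p_{LinkUp} = 0 ⇒ p_{NetOne} = 6.5 + 0.125p_{LinkUp}.
The reaction-function slope is 0.125, so a 16-unit rise in p_{LinkUp} moves p_{NetOne} by 0.125 × 16 = 2. NetOne's best response rises — the actions are strategic complements.

2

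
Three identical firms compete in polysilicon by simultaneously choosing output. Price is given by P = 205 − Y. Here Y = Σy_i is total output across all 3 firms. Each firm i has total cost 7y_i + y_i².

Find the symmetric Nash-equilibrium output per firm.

33

A representative firm's profit is π_i = y_i(205 − Y) − 7y_i − y_i², with Y = y_i + Σ_{j≠i} y_j.
First-order condition: 198 − 4y_i − Σ_{j≠i} y_j = 0.
Imposing symmetry (y_j = y for all j) turns Σ_{j≠i} y_j into 2y, so 198 = 6y and y = 33.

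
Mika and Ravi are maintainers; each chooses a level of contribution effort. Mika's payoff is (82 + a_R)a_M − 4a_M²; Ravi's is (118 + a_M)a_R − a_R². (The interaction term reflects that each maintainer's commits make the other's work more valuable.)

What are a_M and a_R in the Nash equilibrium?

Expanding Mika's payoff: 82a_M + a_Ra_M − 4a_M².
∂π/∂a_M = 82 + a_R − 8a_M = 0, so a_M = 10.25 + 0.125a_R.
Likewise for Ravi: a_R = 59 + 0.5a_M.
Solving the two reaction functions simultaneously: (1 − (0.125)(0.5))a_M = 10.25 + 0.125·59, so 0.9375a_M = 17.625 and a_M = 18.8.
Then a_R = 59 + 0.5·18.8 = 68.4.

18.8, 68.4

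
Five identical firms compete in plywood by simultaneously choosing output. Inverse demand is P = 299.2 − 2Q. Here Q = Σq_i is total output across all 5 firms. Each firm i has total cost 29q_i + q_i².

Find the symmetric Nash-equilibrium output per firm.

A representative firm's profit is π_i = q_i(299.2 − 2Q) − 29q_i − q_i², with Q = q_i + Σ_{j≠i} q_j.
First-order condition: 270.2 − 6q_i − 2Σ_{j≠i} q_j = 0.
In a symmetric equilibrium every firm chooses the same q, so Σ_{j≠i} q_j = 4q. The condition becomes 270.2 − 14q = 0, giving q = 270.2/14 = 19.3.

19.3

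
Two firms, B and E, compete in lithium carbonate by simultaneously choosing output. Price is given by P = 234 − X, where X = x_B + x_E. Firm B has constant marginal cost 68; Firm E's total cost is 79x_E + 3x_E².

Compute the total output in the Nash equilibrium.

Firm B's profit: π = x_B(234 − (x_B + x_E)) − 68x_B.
∂π/∂x_B = 166 − 2x_B − x_E = 0, so x_B = 83 − 0.5x_E.
For E: ∂π/∂x_E = 155 − 8x_E − x_B = 0 ⇒ x_E = 19.375 − 0.125x_B.
Solving the two reaction functions simultaneously: (1 − (−0.5)(−0.125))x_B = 83 − 0.5·19.375, so 0.9375x_B = 73.3125 and x_B = 78.2.
Then x_E = 19.375 − 0.125·78.2 = 9.6.
Total output: 78.2 + 9.6 = 87.8.

87.8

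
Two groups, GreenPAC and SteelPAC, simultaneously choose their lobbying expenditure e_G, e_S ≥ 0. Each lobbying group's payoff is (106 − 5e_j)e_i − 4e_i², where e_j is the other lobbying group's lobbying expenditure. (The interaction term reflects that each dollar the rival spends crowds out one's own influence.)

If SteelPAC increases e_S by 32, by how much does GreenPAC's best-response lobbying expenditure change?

-20

GreenPAC's payoff is (106 − 5e_S)e_G − 4e_G².
∂π/∂e_G = 106 − 5e_S − 8e_G = 0, so e_G = 13.25 − 0.625e_S.
The reaction-function slope is −0.625, so a 32-unit rise in e_S moves e_G by −0.625 × 32 = −20. GreenPAC's best response falls — the actions are strategic substitutes.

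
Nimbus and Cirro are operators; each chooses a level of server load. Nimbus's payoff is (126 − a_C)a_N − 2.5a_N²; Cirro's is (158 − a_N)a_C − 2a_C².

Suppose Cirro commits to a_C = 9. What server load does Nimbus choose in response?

Expanding Nimbus's payoff: 126a_N − a_Ca_N − 2.5a_N².
∂π/∂a_N = 126 − a_C − 5a_N = 0, so a_N = 25.2 − 0.2a_C.
At a_C = 9: a_N = 25.2 − 0.2·9 = 23.4.

23.4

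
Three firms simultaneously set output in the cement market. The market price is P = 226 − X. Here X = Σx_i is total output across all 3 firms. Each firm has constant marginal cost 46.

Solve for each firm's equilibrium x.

A representative firm's profit is π_i = x_i(226 − X) − 46x_i, with X = x_i + Σ_{j≠i} x_j.
First-order condition: 180 − 2x_i − Σ_{j≠i} x_j = 0.
With identical firms, set every x_j = x: then 180 − 2x − 2x = 0, i.e. x = 180/4 = 45.

45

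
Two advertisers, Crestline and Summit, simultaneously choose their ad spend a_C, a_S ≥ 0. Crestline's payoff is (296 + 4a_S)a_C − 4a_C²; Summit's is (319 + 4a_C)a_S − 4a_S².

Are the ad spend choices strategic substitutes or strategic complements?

strategic complements

Expanding Crestline's payoff: 296a_C + 4a_Sa_C − 4a_C².
∂π/∂a_C = 296 + 4a_S − 8a_C = 0, so a_C = 37 + 0.5a_S.
The best-response slope da_C/da_S = 0.5 > 0: the reaction function is upward-sloping, so the choices are strategic complements.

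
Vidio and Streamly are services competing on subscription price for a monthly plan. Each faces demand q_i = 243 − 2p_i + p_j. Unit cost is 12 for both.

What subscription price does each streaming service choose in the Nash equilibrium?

Vidio's profit: π = (p_{Vidio} − 12)(243 − 2p_{Vidio} + p_{Streamly}).
∂π/∂p_{Vidio} = 267 − 4p_{Vidio} + p_{Streamly} = 0 ⇒ p_{Vidio} = 66.75 + 0.25p_{Streamly}.
Setting p_{Vidio} = p_{Streamly} in the reaction function: p_{Vidio} = 66.75 + 0.25p_{Vidio}, so p_{Vidio} = 66.75 / 0.75 = 89.

89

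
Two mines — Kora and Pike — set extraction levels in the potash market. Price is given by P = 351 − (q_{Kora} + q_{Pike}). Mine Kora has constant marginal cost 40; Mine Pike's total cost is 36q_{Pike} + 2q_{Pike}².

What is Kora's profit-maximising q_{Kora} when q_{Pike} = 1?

155

Mine Kora's profit: π = q_{Kora}(351 − (q_{Kora} + q_{Pike})) − 40q_{Kora}.
∂π/∂q_{Kora} = 311 − 2q_{Kora} − q_{Pike} = 0, so q_{Kora} = 155.5 − 0.5q_{Pike}.
At q_{Pike} = 1: q_{Kora} = 155.5 − 0.5·1 = 155.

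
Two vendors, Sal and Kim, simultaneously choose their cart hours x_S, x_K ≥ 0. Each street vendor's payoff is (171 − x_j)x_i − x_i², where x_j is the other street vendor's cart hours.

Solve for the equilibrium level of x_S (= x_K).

Sal's payoff is (171 − x_K)x_S − x_S².
∂π/∂x_S = 171 − x_K − 2x_S = 0, so x_S = 85.5 − 0.5x_K.
The game is symmetric, so in equilibrium x_K = x_S: the reaction function gives 1.5x_S = 85.5, hence x_S = 57.

57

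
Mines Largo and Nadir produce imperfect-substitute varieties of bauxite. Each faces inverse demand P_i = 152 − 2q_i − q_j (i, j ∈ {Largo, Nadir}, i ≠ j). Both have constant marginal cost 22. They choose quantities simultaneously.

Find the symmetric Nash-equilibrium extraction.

Mine Largo's profit: π = q_{Largo}(152 − 2q_{Largo} − q_{Nadir}) − 22q_{Largo}.
∂π/∂q_{Largo} = 130 − 4q_{Largo} − q_{Nadir} = 0 ⇒ q_{Largo} = 32.5 − 0.25q_{Nadir}.
The game is symmetric, so in equilibrium q_{Nadir} = q_{Largo}: the reaction function gives 1.25q_{Largo} = 32.5, hence q_{Largo} = 26.

26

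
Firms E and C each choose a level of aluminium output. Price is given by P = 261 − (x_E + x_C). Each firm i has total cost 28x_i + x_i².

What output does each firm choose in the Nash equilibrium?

46.6

Firm E's profit: π = x_E(261 − (x_E + x_C)) − 28x_E − x_E².
∂π/∂x_E = 233 − 4x_E − x_C = 0, so x_E = 58.25 − 0.25x_C.
The game is symmetric, so in equilibrium x_C = x_E: the reaction function gives 1.25x_E = 58.25, hence x_E = 46.6.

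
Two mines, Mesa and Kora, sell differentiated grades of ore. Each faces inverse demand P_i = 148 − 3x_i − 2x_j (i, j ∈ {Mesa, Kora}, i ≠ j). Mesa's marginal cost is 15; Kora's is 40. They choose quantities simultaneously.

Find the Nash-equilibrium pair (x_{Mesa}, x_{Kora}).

18.1875, 11.9375

Mine Mesa's profit: π = x_{Mesa}(148 − 3x_{Mesa} − 2x_{Kora}) − 15x_{Mesa}.
∂π/∂x_{Mesa} = 133 − 6x_{Mesa} − 2x_{Kora} = 0 ⇒ x_{Mesa} = 133/6 − (1/3)x_{Kora}.
Similarly x_{Kora} = 18 − (1/3)x_{Mesa}.
Plugging x_{Kora} into Mesa's best response: x_{Mesa} = 133/6 − (1/3)(18 − (1/3)x_{Mesa}) ⇒ (8/9)x_{Mesa} = 97/6, so x_{Mesa} = 18.1875.
Then x_{Kora} = 18 − (1/3)·18.1875 = 11.9375.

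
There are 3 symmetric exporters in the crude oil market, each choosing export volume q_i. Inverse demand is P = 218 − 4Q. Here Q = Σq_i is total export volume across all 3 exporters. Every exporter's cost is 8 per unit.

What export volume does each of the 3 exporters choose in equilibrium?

13.125

A representative exporter's profit is π_i = q_i(218 − 4Q) − 8q_i, with Q = q_i + Σ_{j≠i} q_j.
First-order condition: 210 − 8q_i − 4Σ_{j≠i} q_j = 0.
Imposing symmetry (q_j = q for all j) turns Σ_{j≠i} q_j into 2q, so 210 = 16q and q = 13.125.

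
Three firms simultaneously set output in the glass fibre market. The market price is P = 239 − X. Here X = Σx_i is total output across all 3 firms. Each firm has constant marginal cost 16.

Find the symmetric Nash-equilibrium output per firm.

55.75

A representative firm's profit is π_i = x_i(239 − X) − 16x_i, with X = x_i + Σ_{j≠i} x_j.
First-order condition: 223 − 2x_i − Σ_{j≠i} x_j = 0.
With identical firms, set every x_j = x: then 223 − 2x − 2x = 0, i.e. x = 223/4 = 55.75.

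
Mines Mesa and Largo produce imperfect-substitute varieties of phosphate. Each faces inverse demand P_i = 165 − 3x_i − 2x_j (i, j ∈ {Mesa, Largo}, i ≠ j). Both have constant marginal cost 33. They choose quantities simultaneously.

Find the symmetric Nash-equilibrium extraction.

Mine Mesa's profit: π = x_{Mesa}(165 − 3x_{Mesa} − 2x_{Largo}) − 33x_{Mesa}.
∂π/∂x_{Mesa} = 132 − 6x_{Mesa} − 2x_{Largo} = 0 ⇒ x_{Mesa} = 22 − (1/3)x_{Largo}.
Setting x_{Mesa} = x_{Largo} in the reaction function: x_{Mesa} = 22 − (1/3)x_{Mesa}, so x_{Mesa} = 22 / (4/3) = 16.5.

16.5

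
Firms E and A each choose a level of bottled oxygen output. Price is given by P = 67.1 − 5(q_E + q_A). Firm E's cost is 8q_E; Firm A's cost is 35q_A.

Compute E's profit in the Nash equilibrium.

164.738

Firm E's profit: π = q_E(67.1 − 5(q_E + q_A)) − 8q_E.
∂π/∂q_E = 59.1 − 10q_E − 5q_A = 0, so q_E = 5.91 − 0.5q_A.
By the same steps for A: q_A = 3.21 − 0.5q_E.
Plugging q_A into E's best response: q_E = 5.91 − 0.5(3.21 − 0.5q_E) ⇒ 0.75q_E = 4.305, so q_E = 5.74.
Then q_A = 3.21 − 0.5·5.74 = 0.34.
Price P = 67.1 − 5·6.08 = 36.7.
E's profit: (36.7 − 8)·5.74 = 164.738.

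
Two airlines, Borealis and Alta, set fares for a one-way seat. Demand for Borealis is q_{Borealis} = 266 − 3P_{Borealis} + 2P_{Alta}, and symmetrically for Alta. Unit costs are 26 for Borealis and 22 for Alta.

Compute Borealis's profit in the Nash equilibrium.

10531.6875

Borealis's profit: π = (P_{Borealis} − 26)(266 − 3P_{Borealis} + 2P_{Alta}).
∂π/∂P_{Borealis} = 344 − 6P_{Borealis} + 2P_{Alta} = 0 ⇒ P_{Borealis} = 172/3 + (1/3)P_{Alta}.
Similarly P_{Alta} = 166/3 + (1/3)P_{Borealis}.
Substituting the second reaction function into the first: P_{Borealis} = 172/3 + (1/3)(166/3 + (1/3)P_{Borealis}), which gives (8/9)P_{Borealis} = 682/9 ⇒ P_{Borealis} = 85.25.
Then P_{Alta} = 166/3 + (1/3)·85.25 = 83.75.
q_{Borealis} = 266 − 3·85.25 + 2·83.75 = 177.75.
Profit = (85.25 − 26)·177.75 = 10531.6875.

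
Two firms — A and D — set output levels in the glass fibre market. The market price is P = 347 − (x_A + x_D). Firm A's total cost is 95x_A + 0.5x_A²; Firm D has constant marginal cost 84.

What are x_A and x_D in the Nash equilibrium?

48.2, 107.4

Firm A's profit: π = x_A(347 − (x_A + x_D)) − 95x_A − 0.5x_A².
∂π/∂x_A = 252 − 3x_A − x_D = 0, so x_A = 84 − (1/3)x_D.
For D: ∂π/∂x_D = 263 − 2x_D − x_A = 0 ⇒ x_D = 131.5 − 0.5x_A.
Plugging x_D into A's best response: x_A = 84 − (1/3)(131.5 − 0.5x_A) ⇒ (5/6)x_A = 241/6, so x_A = 48.2.
Then x_D = 131.5 − 0.5·48.2 = 107.4.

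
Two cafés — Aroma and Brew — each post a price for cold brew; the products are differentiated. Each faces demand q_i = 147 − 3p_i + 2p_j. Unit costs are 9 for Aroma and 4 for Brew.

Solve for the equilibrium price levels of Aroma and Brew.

Aroma's profit: π = (p_{Aroma} − 9)(147 − 3p_{Aroma} + 2p_{Brew}).
∂π/∂p_{Aroma} = 174 − 6p_{Aroma} + 2p_{Brew} = 0 ⇒ p_{Aroma} = 29 + (1/3)p_{Brew}.
Similarly p_{Brew} = 26.5 + (1/3)p_{Aroma}.
Solving the two reaction functions simultaneously: (1 − (1/3)(1/3))p_{Aroma} = 29 + (1/3)·26.5, so (8/9)p_{Aroma} = 227/6 and p_{Aroma} = 42.5625.
Then p_{Brew} = 26.5 + (1/3)·42.5625 = 40.6875.

42.5625, 40.6875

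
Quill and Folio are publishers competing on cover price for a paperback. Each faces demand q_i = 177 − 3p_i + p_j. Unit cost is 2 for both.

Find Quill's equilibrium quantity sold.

103.8

Quill's profit: π = (p_{Quill} − 2)(177 − 3p_{Quill} + p_{Folio}).
∂π/∂p_{Quill} = 183 − 6p_{Quill} + p_{Folio} = 0 ⇒ p_{Quill} = 30.5 + (1/6)p_{Folio}.
Setting p_{Quill} = p_{Folio} in the reaction function: p_{Quill} = 30.5 + (1/6)p_{Quill}, so p_{Quill} = 30.5 / (5/6) = 36.6.
q_{Quill} = 177 − 3·36.6 + 36.6 = 103.8.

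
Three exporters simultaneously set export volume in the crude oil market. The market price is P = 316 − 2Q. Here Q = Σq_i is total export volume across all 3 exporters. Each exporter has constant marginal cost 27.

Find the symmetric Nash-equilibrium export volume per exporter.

A representative exporter's profit is π_i = q_i(316 − 2Q) − 27q_i, with Q = q_i + Σ_{j≠i} q_j.
First-order condition: 289 − 4q_i − 2Σ_{j≠i} q_j = 0.
With identical exporters, set every q_j = q: then 289 − 4q − 4q = 0, i.e. q = 289/8 = 36.125.

36.125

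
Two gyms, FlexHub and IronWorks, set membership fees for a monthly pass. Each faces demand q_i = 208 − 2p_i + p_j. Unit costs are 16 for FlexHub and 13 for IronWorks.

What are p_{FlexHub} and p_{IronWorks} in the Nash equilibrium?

FlexHub's profit: π = (p_{FlexHub} − 16)(208 − 2p_{FlexHub} + p_{IronWorks}).
∂π/∂p_{FlexHub} = 240 − 4p_{FlexHub} + p_{IronWorks} = 0 ⇒ p_{FlexHub} = 60 + 0.25p_{IronWorks}.
Similarly p_{IronWorks} = 58.5 + 0.25p_{FlexHub}.
Solving the two reaction functions simultaneously: (1 − (0.25)(0.25))p_{FlexHub} = 60 + 0.25·58.5, so 0.9375p_{FlexHub} = 74.625 and p_{FlexHub} = 79.6.
Then p_{IronWorks} = 58.5 + 0.25·79.6 = 78.4.

79.6, 78.4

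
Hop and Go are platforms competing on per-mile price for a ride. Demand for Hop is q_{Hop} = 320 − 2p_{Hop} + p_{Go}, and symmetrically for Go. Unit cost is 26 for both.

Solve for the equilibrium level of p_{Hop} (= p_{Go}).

Hop's profit: π = (p_{Hop} − 26)(320 − 2p_{Hop} + p_{Go}).
∂π/∂p_{Hop} = 372 − 4p_{Hop} + p_{Go} = 0 ⇒ p_{Hop} = 93 + 0.25p_{Go}.
Setting p_{Hop} = p_{Go} in the reaction function: p_{Hop} = 93 + 0.25p_{Hop}, so p_{Hop} = 93 / 0.75 = 124.

124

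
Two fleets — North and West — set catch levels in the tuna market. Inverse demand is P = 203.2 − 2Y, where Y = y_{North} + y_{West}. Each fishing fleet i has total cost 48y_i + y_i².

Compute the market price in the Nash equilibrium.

125.6

Fishing fleet North's profit: π = y_{North}(203.2 − 2(y_{North} + y_{West})) − 48y_{North} − y_{North}².
∂π/∂y_{North} = 155.2 − 6y_{North} − 2y_{West} = 0, so y_{North} = 388/15 − (1/3)y_{West}.
Setting y_{North} = y_{West} in the reaction function: y_{North} = 388/15 − (1/3)y_{North}, so y_{North} = (388/15) / (4/3) = 19.4.
Equilibrium price: P = 203.2 − 2·38.8 = 125.6.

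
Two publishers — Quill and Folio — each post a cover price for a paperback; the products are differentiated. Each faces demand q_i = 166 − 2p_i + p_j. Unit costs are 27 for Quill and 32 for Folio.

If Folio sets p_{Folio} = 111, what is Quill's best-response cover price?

Quill's profit: π = (p_{Quill} − 27)(166 − 2p_{Quill} + p_{Folio}).
∂π/∂p_{Quill} = 220 − 4p_{Quill} + p_{Folio} = 0 ⇒ p_{Quill} = 55 + 0.25p_{Folio}.
At p_{Folio} = 111: p_{Quill} = 55 + 0.25·111 = 82.75.

82.75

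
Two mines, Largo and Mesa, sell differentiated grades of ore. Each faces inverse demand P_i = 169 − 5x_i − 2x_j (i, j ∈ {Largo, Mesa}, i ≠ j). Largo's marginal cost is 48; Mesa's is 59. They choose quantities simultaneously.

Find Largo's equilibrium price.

Mine Largo's profit: π = x_{Largo}(169 − 5x_{Largo} − 2x_{Mesa}) − 48x_{Largo}.
∂π/∂x_{Largo} = 121 − 10x_{Largo} − 2x_{Mesa} = 0 ⇒ x_{Largo} = 12.1 − 0.2x_{Mesa}.
Similarly x_{Mesa} = 11 − 0.2x_{Largo}.
Plugging x_{Mesa} into Largo's best response: x_{Largo} = 12.1 − 0.2(11 − 0.2x_{Largo}) ⇒ 0.96x_{Largo} = 9.9, so x_{Largo} = 10.3125.
Then x_{Mesa} = 11 − 0.2·10.3125 = 8.9375.
P_{Largo} = 169 − 5·10.3125 − 2·8.9375 = 99.5625.

99.5625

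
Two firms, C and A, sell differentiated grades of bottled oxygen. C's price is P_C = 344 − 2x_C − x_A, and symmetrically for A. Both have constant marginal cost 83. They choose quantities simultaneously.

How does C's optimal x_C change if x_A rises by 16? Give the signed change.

Firm C's profit: π = x_C(344 − 2x_C − x_A) − 83x_C.
∂π/∂x_C = 261 − 4x_C − x_A = 0 ⇒ x_C = 65.25 − 0.25x_A.
The reaction-function slope is −0.25, so a 16-unit rise in x_A moves x_C by −0.25 × 16 = −4. C's best response falls — the actions are strategic substitutes.

-4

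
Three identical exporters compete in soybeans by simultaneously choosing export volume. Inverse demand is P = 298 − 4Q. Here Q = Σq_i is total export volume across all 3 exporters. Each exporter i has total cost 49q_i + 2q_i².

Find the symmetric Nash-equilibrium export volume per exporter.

A representative exporter's profit is π_i = q_i(298 − 4Q) − 49q_i − 2q_i², with Q = q_i + Σ_{j≠i} q_j.
First-order condition: 249 − 12q_i − 4Σ_{j≠i} q_j = 0.
With identical exporters, set every q_j = q: then 249 − 12q − 8q = 0, i.e. q = 249/20 = 12.45.

12.45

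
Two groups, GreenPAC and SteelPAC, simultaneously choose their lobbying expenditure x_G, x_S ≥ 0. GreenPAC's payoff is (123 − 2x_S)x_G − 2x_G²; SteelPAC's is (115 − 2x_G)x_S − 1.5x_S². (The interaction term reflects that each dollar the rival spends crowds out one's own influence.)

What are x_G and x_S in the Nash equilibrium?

17.375, 26.75

Expanding GreenPAC's payoff: 123x_G − 2x_Sx_G − 2x_G².
∂π/∂x_G = 123 − 2x_S − 4x_G = 0, so x_G = 30.75 − 0.5x_S.
Likewise for SteelPAC: x_S = 115/3 − (2/3)x_G.
Substituting the second reaction function into the first: x_G = 30.75 − 0.5(115/3 − (2/3)x_G), which gives (2/3)x_G = 139/12 ⇒ x_G = 17.375.
Then x_S = 115/3 − (2/3)·17.375 = 26.75.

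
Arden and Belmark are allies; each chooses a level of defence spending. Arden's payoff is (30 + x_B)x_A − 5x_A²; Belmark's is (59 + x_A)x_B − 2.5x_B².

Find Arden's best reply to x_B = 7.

3.7

Expanding Arden's payoff: 30x_A + x_Bx_A − 5x_A².
∂π/∂x_A = 30 + x_B − 10x_A = 0, so x_A = 3 + 0.1x_B.
At x_B = 7: x_A = 3 + 0.1·7 = 3.7.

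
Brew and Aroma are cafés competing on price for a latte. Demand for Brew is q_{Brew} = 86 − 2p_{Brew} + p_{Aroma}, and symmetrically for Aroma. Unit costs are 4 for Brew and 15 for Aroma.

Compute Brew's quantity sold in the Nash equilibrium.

Brew's profit: π = (p_{Brew} − 4)(86 − 2p_{Brew} + p_{Aroma}).
∂π/∂p_{Brew} = 94 − 4p_{Brew} + p_{Aroma} = 0 ⇒ p_{Brew} = 23.5 + 0.25p_{Aroma}.
Similarly p_{Aroma} = 29 + 0.25p_{Brew}.
Plugging p_{Aroma} into Brew's best response: p_{Brew} = 23.5 + 0.25(29 + 0.25p_{Brew}) ⇒ 0.9375p_{Brew} = 30.75, so p_{Brew} = 32.8.
Then p_{Aroma} = 29 + 0.25·32.8 = 37.2.
q_{Brew} = 86 − 2·32.8 + 37.2 = 57.6.

57.6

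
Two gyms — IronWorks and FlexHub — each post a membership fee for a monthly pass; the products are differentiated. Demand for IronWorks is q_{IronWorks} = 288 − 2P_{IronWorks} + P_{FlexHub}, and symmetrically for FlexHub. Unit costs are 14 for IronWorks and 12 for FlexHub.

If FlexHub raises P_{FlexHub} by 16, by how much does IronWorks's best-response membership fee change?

IronWorks's profit: π = (P_{IronWorks} − 14)(288 − 2P_{IronWorks} + P_{FlexHub}).
∂π/∂P_{IronWorks} = 316 − 4P_{IronWorks} + P_{FlexHub} = 0 ⇒ P_{IronWorks} = 79 + 0.25P_{FlexHub}.
The reaction-function slope is 0.25, so a 16-unit rise in P_{FlexHub} moves P_{IronWorks} by 0.25 × 16 = 4. IronWorks's best response rises — the actions are strategic complements.

4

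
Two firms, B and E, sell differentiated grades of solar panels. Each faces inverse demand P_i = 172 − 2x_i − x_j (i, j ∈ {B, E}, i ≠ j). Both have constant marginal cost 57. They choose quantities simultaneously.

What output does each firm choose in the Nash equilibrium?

Firm B's profit: π = x_B(172 − 2x_B − x_E) − 57x_B.
∂π/∂x_B = 115 − 4x_B − x_E = 0 ⇒ x_B = 28.75 − 0.25x_E.
Setting x_B = x_E in the reaction function: x_B = 28.75 − 0.25x_B, so x_B = 28.75 / 1.25 = 23.

23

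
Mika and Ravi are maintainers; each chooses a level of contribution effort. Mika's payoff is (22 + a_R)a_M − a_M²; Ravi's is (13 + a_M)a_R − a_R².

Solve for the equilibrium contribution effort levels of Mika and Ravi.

Expanding Mika's payoff: 22a_M + a_Ra_M − a_M².
∂π/∂a_M = 22 + a_R − 2a_M = 0, so a_M = 11 + 0.5a_R.
Likewise for Ravi: a_R = 6.5 + 0.5a_M.
Plugging a_R into Mika's best response: a_M = 11 + 0.5(6.5 + 0.5a_M) ⇒ 0.75a_M = 14.25, so a_M = 19.
Then a_R = 6.5 + 0.5·19 = 16.

19, 16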